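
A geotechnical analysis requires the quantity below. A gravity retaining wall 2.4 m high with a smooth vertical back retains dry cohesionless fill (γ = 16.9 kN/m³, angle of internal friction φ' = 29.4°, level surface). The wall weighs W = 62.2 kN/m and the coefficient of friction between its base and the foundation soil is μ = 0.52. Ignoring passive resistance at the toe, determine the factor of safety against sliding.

1.95

K_a = tan²(45° − 29.4°/2) = 0.3415.
P_a = ½K_aγH² = 0.5×0.3415×16.9×2.4² = 16.62 kN/m, acting at H/3 = 0.8000 m above the base.
FS_sliding = μW / P_a = 0.52×62.2 / 16.62 = 1.946.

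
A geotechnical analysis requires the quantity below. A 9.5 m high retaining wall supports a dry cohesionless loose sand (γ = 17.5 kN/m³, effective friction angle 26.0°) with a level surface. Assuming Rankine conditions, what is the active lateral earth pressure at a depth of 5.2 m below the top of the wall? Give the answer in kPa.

K_a = (1 − sin φ)/(1 + sin φ) = 0.3905.
σ_h = K_a γ z = 0.3905 × 17.5 × 5.2 = 35.53 kPa.

35.5 kPa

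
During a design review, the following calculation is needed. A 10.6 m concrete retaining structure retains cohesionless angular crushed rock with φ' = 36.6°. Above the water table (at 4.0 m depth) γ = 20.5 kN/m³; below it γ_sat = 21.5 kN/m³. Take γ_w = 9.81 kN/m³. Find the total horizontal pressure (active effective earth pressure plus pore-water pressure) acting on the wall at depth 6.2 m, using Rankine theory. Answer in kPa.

K_a = (1 − sin φ)/(1 + sin φ) = 0.2530.
γ' = 21.5 − 9.81 = 11.69 kN/m³.
Effective vertical stress at 6.2 m: σ'_v = 20.5×4.0 + 11.69×2.20 = 107.7 kPa.
σ'_h = K_a σ'_v = 0.2530 × 107.7 = 27.25 kPa; u = γ_w × 2.20 = 21.58 kPa.
Total σ_h = 27.25 + 21.58 = 48.83 kPa.

48.8 kPa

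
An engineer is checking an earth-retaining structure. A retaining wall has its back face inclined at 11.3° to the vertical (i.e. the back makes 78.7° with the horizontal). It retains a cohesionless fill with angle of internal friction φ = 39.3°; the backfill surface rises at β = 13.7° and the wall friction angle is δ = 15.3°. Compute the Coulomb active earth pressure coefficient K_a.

K_a = sin²(α+φ) / [sin²α · sin(α−δ) · (1 + √{sin(φ+δ)sin(φ−β) / (sin(α−δ)sin(α+β))})²].
With α = 78.7°, φ = 39.3°, δ = 15.3°, β = 13.7°: K_a = 0.3421.

0.342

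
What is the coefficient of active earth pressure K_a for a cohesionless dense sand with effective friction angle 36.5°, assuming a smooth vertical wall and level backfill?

K_a = (1 − sin φ)/(1 + sin φ) = (1 − sin 36.5°)/(1 + sin 36.5°) = 0.2541.

0.254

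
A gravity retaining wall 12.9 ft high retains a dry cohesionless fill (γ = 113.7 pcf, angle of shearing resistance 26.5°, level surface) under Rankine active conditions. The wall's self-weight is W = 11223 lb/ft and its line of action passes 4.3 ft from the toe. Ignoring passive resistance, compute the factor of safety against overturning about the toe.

3.10

K_a = tan²(45° − 26.5°/2) = 0.3829.
P_a = ½K_aγH² = 0.5×0.3829×113.7×12.9² = 3623 lb/ft, acting at H/3 = 4.300 ft above the base.
Overturning moment M_o = P_a × H/3 = 3623 × 4.300 = 15580.
Resisting moment M_r = W × 4.3 = 11223 × 4.3 = 48260.
FS_overturning = M_r/M_o = 48260/15580 = 3.098.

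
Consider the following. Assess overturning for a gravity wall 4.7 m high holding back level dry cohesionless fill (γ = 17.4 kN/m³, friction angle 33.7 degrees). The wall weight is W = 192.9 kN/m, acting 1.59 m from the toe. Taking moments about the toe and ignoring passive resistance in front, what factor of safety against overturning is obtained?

K_a = tan²(45° − 33.7°/2) = 0.2863.
P_a = ½K_aγH² = 0.5×0.2863×17.4×4.7² = 55.02 kN/m, acting at H/3 = 1.567 m above the base.
Overturning moment M_o = P_a × H/3 = 55.02 × 1.567 = 86.20.
Resisting moment M_r = W × 1.59 = 192.9 × 1.59 = 306.7.
FS_overturning = M_r/M_o = 306.7/86.20 = 3.558.

3.56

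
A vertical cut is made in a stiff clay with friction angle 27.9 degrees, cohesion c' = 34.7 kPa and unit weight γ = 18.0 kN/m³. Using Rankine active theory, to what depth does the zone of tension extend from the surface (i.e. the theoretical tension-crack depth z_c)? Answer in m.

K_a = tan²(45° − 27.9°/2) = 0.3625; √K_a = 0.6020.
The active pressure is zero where K_a γ z = 2c√K_a, so z_c = 2c/(γ√K_a) = 2×34.7/(18.0×0.6020) = 6.404 m.

6.40 m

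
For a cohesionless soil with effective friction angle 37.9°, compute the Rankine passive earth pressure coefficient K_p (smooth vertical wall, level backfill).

K_p = (1 + sin φ)/(1 − sin φ) = tan²(45° + 37.9°/2) = 4.185.

4.19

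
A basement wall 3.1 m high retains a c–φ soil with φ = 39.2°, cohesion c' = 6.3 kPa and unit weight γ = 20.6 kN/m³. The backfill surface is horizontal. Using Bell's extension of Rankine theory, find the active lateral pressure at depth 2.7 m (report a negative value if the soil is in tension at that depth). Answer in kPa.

K_a = (1 − sin φ)/(1 + sin φ) = 0.2255.
σ_a = K_a γ z − 2c√K_a = 0.2255×20.6×2.7 − 2×6.3×0.4748 = 6.558 kPa.

6.56 kPa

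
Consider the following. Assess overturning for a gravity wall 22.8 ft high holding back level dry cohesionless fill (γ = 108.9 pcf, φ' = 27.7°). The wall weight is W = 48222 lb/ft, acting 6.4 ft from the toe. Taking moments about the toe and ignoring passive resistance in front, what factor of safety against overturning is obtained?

K_a = tan²(45° − 27.7°/2) = 0.3653.
P_a = ½K_aγH² = 0.5×0.3653×108.9×22.8² = 10340 lb/ft, acting at H/3 = 7.600 ft above the base.
Overturning moment M_o = P_a × H/3 = 10340 × 7.600 = 78590.
Resisting moment M_r = W × 6.4 = 48222 × 6.4 = 308600.
FS_overturning = M_r/M_o = 308600/78590 = 3.927.

3.93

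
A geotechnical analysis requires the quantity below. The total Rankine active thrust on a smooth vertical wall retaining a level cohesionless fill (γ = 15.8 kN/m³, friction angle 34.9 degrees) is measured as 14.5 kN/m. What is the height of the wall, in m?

2.60 m

K_a = 0.2721. P_a = ½ K_a γ H² ⇒ H = √(2P_a/(K_a γ)).
H = √(2×14.5/(0.2721×15.8)) = 2.597 m.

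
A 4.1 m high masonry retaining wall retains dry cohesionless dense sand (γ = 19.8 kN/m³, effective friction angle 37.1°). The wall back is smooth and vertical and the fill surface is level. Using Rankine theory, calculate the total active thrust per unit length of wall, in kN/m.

41.2 kN/m

K_a = tan²(45° − φ/2) = 0.2475.
P_a = ½ K_a γ H² = 0.5 × 0.2475 × 19.8 × 4.1² = 41.19 kN/m.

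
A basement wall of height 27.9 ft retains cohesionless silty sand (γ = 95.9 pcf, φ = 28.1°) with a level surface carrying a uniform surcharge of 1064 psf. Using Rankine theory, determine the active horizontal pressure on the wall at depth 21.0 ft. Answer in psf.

1110 psf

K_a = (1 − sin φ)/(1 + sin φ) = 0.3596.
σ_v = γz + q = 95.9 × 21.0 + 1064 = 3078 psf.
σ_h = K_a σ_v = 0.3596 × 3078 = 1107 psf.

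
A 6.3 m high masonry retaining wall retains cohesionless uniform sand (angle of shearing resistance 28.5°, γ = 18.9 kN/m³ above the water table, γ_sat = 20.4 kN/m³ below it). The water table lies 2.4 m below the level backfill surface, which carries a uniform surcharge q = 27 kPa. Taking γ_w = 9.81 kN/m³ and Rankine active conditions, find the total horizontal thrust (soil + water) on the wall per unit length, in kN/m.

245 kN/m

K_a = tan²(45° − φ/2) = 0.3540.
γ' = 20.4 − 9.81 = 10.59 kN/m³. h₂ = H − d_w = 3.9 m.
σ'_h: at surface K_a·q = 9.557; at WT K_a(q+γd_w) = 25.61; at base K_a(q+γd_w+γ'h₂) = 40.23 kPa.
P₁ = ½(9.557+25.61)×2.4 = 42.20; P₂ = ½(25.61+40.23)×3.9 = 128.4; P_w = ½γ_w h₂² = 74.61.
Total = 42.20+128.4+74.61 = 245.2 kN/m.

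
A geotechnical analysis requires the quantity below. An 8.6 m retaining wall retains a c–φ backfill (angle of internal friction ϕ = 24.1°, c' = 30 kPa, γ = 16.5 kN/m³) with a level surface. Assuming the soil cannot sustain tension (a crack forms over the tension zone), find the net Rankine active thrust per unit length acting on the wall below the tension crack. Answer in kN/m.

K_a = 0.4201; √K_a = 0.6482.
Tension-crack depth z_c = 2c/(γ√K_a) = 2×30/(16.5×0.6482) = 5.610 m.
σ_a at base = K_a γ H − 2c√K_a = 0.4201×16.5×8.6 − 2×30×0.6482 = 20.73 kPa.
P_a = ½ × 20.73 × (H − z_c) = 0.5×20.73×2.990 = 30.98 kN/m.

31.0 kN/m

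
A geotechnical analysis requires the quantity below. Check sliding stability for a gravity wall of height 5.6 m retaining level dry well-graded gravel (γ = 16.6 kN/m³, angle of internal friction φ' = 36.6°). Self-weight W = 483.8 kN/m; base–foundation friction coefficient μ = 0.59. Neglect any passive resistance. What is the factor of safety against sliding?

K_a = tan²(45° − 36.6°/2) = 0.2530.
P_a = ½K_aγH² = 0.5×0.2530×16.6×5.6² = 65.84 kN/m, acting at H/3 = 1.867 m above the base.
FS_sliding = μW / P_a = 0.59×483.8 / 65.84 = 4.335.

4.34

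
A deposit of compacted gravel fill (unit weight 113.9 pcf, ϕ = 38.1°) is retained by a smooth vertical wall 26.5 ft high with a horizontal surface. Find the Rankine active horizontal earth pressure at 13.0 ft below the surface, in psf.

351 psf

K_a = (1 − sin φ)/(1 + sin φ) = 0.2368.
σ_h = K_a γ z = 0.2368 × 113.9 × 13.0 = 350.7 psf.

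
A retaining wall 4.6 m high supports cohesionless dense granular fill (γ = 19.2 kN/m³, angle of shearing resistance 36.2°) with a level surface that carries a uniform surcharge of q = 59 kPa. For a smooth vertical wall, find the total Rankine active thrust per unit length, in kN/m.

K_a = tan²(45° − φ/2) = 0.2574.
Soil triangle: ½ K_a γ H² = 0.5×0.2574×19.2×4.6² = 52.28 kN/m.
Surcharge rectangle: K_a q H = 0.2574×59×4.6 = 69.85 kN/m.
Total = 52.28 + 69.85 = 122.1 kN/m.

122 kN/m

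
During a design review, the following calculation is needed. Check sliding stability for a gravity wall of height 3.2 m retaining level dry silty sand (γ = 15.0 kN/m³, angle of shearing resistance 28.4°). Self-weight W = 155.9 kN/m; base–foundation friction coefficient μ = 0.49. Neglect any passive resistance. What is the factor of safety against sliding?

2.80

K_a = tan²(45° − 28.4°/2) = 0.3554.
P_a = ½K_aγH² = 0.5×0.3554×15.0×3.2² = 27.29 kN/m, acting at H/3 = 1.067 m above the base.
FS_sliding = μW / P_a = 0.49×155.9 / 27.29 = 2.799.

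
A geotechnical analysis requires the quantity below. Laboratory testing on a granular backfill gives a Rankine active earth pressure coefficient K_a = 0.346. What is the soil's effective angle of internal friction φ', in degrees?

K_a = tan²(45° − φ/2) ⇒ 45° − φ/2 = arctan(√0.346) = 30.46°.
φ = 2(45° − 30.46°) = 29.07°.

29.1°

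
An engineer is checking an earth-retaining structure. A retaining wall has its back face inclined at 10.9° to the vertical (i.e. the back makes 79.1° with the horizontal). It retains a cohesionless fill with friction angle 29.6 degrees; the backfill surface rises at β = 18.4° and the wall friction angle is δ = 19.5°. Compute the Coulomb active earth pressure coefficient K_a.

0.539

K_a = sin²(α+φ) / [sin²α · sin(α−δ) · (1 + √{sin(φ+δ)sin(φ−β) / (sin(α−δ)sin(α+β))})²].
With α = 79.1°, φ = 29.6°, δ = 19.5°, β = 18.4°: K_a = 0.5393.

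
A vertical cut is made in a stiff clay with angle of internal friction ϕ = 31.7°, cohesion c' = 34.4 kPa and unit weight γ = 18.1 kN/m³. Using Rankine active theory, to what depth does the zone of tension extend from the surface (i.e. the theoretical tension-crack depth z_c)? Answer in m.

6.82 m

K_a = tan²(45° − 31.7°/2) = 0.3111; √K_a = 0.5577.
The active pressure is zero where K_a γ z = 2c√K_a, so z_c = 2c/(γ√K_a) = 2×34.4/(18.1×0.5577) = 6.815 m.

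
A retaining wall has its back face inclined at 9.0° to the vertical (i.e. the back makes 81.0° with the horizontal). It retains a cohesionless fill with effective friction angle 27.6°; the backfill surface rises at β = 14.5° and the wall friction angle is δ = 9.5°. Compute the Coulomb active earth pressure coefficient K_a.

0.509

K_a = sin²(α+φ) / [sin²α · sin(α−δ) · (1 + √{sin(φ+δ)sin(φ−β) / (sin(α−δ)sin(α+β))})²].
With α = 81.0°, φ = 27.6°, δ = 9.5°, β = 14.5°: K_a = 0.5094.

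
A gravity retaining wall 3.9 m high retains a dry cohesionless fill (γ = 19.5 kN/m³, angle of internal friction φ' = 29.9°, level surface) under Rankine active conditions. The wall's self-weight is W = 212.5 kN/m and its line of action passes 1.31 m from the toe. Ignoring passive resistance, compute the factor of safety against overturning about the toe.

4.31

K_a = tan²(45° − 29.9°/2) = 0.3347.
P_a = ½K_aγH² = 0.5×0.3347×19.5×3.9² = 49.63 kN/m, acting at H/3 = 1.300 m above the base.
Overturning moment M_o = P_a × H/3 = 49.63 × 1.300 = 64.52.
Resisting moment M_r = W × 1.31 = 212.5 × 1.31 = 278.4.
FS_overturning = M_r/M_o = 278.4/64.52 = 4.314.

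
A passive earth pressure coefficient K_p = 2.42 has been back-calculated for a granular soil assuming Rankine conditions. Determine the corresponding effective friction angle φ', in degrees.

24.5°

K_p = (1+sin φ)/(1−sin φ) ⇒ sin φ = (K_p − 1)/(K_p + 1) = 0.4152.
φ = arcsin(0.4152) = 24.53°.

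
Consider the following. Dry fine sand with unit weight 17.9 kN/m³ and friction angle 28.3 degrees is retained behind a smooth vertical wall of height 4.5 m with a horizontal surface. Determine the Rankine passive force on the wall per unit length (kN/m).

508 kN/m

K_p = tan²(45° + φ/2) = 2.803.
P_p = ½ K_p γ H² = 0.5 × 2.803 × 17.9 × 4.5² = 508.0 kN/m.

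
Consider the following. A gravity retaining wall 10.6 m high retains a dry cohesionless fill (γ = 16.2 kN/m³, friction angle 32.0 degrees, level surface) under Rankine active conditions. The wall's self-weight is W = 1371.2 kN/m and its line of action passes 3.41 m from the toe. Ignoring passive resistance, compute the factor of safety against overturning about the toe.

4.73

K_a = tan²(45° − 32.0°/2) = 0.3073.
P_a = ½K_aγH² = 0.5×0.3073×16.2×10.6² = 279.6 kN/m, acting at H/3 = 3.533 m above the base.
Overturning moment M_o = P_a × H/3 = 279.6 × 3.533 = 988.1.
Resisting moment M_r = W × 3.41 = 1371.2 × 3.41 = 4676.
FS_overturning = M_r/M_o = 4676/988.1 = 4.732.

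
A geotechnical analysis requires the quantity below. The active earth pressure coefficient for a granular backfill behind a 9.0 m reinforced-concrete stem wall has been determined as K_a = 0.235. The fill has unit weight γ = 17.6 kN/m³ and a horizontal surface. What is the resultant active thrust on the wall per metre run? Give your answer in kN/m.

168 kN/m

P = ½ K_a γ H² = 0.5 × 0.235 × 17.6 × 9.0² = 167.5 kN/m.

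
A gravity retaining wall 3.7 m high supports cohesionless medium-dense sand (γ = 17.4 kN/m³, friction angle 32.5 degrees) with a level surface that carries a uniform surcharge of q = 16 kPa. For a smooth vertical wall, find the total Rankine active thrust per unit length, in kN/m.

K_a = tan²(45° − φ/2) = 0.3010.
Soil triangle: ½ K_a γ H² = 0.5×0.3010×17.4×3.7² = 35.85 kN/m.
Surcharge rectangle: K_a q H = 0.3010×16×3.7 = 17.82 kN/m.
Total = 35.85 + 17.82 = 53.67 kN/m.

53.7 kN/m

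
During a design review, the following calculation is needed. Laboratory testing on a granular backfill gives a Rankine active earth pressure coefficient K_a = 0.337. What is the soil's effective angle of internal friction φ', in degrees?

K_a = tan²(45° − φ/2) ⇒ 45° − φ/2 = arctan(√0.337) = 30.14°.
φ = 2(45° − 30.14°) = 29.73°.

29.7°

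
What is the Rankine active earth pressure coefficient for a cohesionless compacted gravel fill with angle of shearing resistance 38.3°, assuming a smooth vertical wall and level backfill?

K_a = (1 − sin φ)/(1 + sin φ) = (1 − sin 38.3°)/(1 + sin 38.3°) = 0.2347.

0.235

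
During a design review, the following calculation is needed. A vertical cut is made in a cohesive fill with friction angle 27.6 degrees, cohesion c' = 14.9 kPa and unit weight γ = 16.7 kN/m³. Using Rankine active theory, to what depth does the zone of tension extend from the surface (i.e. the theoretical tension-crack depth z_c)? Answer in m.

K_a = tan²(45° − 27.6°/2) = 0.3668; √K_a = 0.6056.
The active pressure is zero where K_a γ z = 2c√K_a, so z_c = 2c/(γ√K_a) = 2×14.9/(16.7×0.6056) = 2.946 m.

2.95 m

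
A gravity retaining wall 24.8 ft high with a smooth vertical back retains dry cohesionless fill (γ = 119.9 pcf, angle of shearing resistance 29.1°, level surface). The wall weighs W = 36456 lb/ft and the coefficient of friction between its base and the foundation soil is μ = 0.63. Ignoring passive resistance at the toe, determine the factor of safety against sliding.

K_a = tan²(45° − 29.1°/2) = 0.3456.
P_a = ½K_aγH² = 0.5×0.3456×119.9×24.8² = 12740 lb/ft, acting at H/3 = 8.267 ft above the base.
FS_sliding = μW / P_a = 0.63×36456 / 12740 = 1.802.

1.80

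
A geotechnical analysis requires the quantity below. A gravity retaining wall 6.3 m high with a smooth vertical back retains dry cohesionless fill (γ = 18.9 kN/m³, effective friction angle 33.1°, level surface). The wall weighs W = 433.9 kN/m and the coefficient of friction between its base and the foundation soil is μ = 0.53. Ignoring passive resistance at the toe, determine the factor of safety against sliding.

K_a = tan²(45° − 33.1°/2) = 0.2936.
P_a = ½K_aγH² = 0.5×0.2936×18.9×6.3² = 110.1 kN/m, acting at H/3 = 2.100 m above the base.
FS_sliding = μW / P_a = 0.53×433.9 / 110.1 = 2.088.

2.09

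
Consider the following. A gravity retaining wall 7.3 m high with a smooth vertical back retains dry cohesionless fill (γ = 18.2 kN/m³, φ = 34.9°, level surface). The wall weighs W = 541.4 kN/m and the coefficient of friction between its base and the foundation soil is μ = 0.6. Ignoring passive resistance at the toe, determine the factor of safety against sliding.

2.46

K_a = tan²(45° − 34.9°/2) = 0.2721.
P_a = ½K_aγH² = 0.5×0.2721×18.2×7.3² = 132.0 kN/m, acting at H/3 = 2.433 m above the base.
FS_sliding = μW / P_a = 0.6×541.4 / 132.0 = 2.461.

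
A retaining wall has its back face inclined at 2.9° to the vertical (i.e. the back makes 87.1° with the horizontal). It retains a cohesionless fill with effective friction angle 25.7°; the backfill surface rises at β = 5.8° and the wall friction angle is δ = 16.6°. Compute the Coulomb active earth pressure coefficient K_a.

K_a = sin²(α+φ) / [sin²α · sin(α−δ) · (1 + √{sin(φ+δ)sin(φ−β) / (sin(α−δ)sin(α+β))})²].
With α = 87.1°, φ = 25.7°, δ = 16.6°, β = 5.8°: K_a = 0.4053.

0.405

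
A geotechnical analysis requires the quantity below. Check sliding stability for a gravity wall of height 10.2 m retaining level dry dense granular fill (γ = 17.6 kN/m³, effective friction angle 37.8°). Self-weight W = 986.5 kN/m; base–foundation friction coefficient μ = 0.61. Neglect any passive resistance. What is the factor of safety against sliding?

2.74

K_a = tan²(45° − 37.8°/2) = 0.2400.
P_a = ½K_aγH² = 0.5×0.2400×17.6×10.2² = 219.7 kN/m, acting at H/3 = 3.400 m above the base.
FS_sliding = μW / P_a = 0.61×986.5 / 219.7 = 2.739.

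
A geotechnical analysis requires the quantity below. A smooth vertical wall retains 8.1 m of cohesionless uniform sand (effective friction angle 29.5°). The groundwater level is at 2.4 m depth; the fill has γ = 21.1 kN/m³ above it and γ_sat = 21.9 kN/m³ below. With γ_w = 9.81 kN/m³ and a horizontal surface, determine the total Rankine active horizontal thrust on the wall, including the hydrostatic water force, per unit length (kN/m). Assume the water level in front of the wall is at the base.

K_a = tan²(45° − φ/2) = 0.3401.
γ' = 21.9 − 9.81 = 12.09 kN/m³. Depth below WT = 5.7 m.
σ'_h at WT = K_a γ d_w = 17.22 kPa; at base = 17.22 + K_a γ' × 5.7 = 40.66 kPa.
P₁ (0–2.4 m) = ½×17.22×2.4 = 20.67. P₂ (2.4–8.1 m) = ½(17.22+40.66)×5.7 = 165.0.
P_w = ½ γ_w h₂² = 0.5×9.81×5.7² = 159.4. Total = 20.67+165.0+159.4 = 345.0 kN/m.

345 kN/m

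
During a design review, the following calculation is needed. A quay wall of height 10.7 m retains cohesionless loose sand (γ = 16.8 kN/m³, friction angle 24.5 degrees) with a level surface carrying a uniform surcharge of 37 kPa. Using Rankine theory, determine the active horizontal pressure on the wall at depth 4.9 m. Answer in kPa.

K_a = (1 − sin φ)/(1 + sin φ) = 0.4137.
σ_v = γz + q = 16.8 × 4.9 + 37 = 119.3 kPa.
σ_h = K_a σ_v = 0.4137 × 119.3 = 49.37 kPa.

49.4 kPa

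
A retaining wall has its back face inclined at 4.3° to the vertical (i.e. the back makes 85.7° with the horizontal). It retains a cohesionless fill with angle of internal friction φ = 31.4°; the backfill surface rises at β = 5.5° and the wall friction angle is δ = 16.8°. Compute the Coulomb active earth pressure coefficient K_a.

K_a = sin²(α+φ) / [sin²α · sin(α−δ) · (1 + √{sin(φ+δ)sin(φ−β) / (sin(α−δ)sin(α+β))})²].
With α = 85.7°, φ = 31.4°, δ = 16.8°, β = 5.5°: K_a = 0.3375.

0.338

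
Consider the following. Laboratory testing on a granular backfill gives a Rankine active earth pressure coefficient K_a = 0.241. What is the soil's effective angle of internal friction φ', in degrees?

K_a = tan²(45° − φ/2) ⇒ 45° − φ/2 = arctan(√0.241) = 26.15°.
φ = 2(45° − 26.15°) = 37.71°.

37.7°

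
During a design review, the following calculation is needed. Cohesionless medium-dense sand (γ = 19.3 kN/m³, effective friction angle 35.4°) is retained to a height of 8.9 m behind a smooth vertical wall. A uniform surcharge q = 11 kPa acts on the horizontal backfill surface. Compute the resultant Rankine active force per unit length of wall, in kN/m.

K_a = tan²(45° − φ/2) = 0.2664.
Soil triangle: ½ K_a γ H² = 0.5×0.2664×19.3×8.9² = 203.6 kN/m.
Surcharge rectangle: K_a q H = 0.2664×11×8.9 = 26.08 kN/m.
Total = 203.6 + 26.08 = 229.7 kN/m.

230 kN/m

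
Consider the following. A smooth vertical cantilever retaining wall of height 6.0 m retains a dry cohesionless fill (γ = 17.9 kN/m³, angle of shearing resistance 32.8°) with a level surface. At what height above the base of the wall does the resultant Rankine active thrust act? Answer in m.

K_a = 0.2973.
The pressure distribution is triangular, so the resultant acts at H/3 above the base = 6.0/3 = 2.000 m.

2.00 m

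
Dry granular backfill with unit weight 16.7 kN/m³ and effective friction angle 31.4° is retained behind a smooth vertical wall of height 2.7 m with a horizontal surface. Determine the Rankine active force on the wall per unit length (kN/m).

19.2 kN/m

K_a = tan²(45° − φ/2) = 0.3149.
P_a = ½ K_a γ H² = 0.5 × 0.3149 × 16.7 × 2.7² = 19.17 kN/m.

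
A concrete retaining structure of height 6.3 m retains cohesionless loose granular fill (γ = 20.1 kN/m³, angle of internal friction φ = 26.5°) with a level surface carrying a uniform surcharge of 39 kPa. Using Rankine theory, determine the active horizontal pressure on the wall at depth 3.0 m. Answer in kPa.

38.0 kPa

K_a = (1 − sin φ)/(1 + sin φ) = 0.3829.
σ_v = γz + q = 20.1 × 3.0 + 39 = 99.30 kPa.
σ_h = K_a σ_v = 0.3829 × 99.30 = 38.03 kPa.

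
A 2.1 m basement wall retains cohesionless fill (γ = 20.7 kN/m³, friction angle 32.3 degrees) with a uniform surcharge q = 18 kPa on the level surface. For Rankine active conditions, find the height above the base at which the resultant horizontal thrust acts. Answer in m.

0.859 m

K_a = 0.3035.
Triangular part P₁ = ½K_aγH² = 13.85 at H/3 = 0.7000 m; rectangular part P₂ = K_a q H = 11.47 at H/2 = 1.050 m.
ȳ = (P₁·0.7000 + P₂·1.050)/(P₁+P₂) = 0.8586 m.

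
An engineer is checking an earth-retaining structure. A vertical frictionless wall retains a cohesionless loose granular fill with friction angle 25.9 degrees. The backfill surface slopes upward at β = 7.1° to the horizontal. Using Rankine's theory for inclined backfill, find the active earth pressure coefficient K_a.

K_a = cos β · (cos β − √(cos²β − cos²φ)) / (cos β + √(cos²β − cos²φ)).
cos β = 0.9923, cos φ = 0.8996, √(cos²β − cos²φ) = 0.4189.
K_a = 0.9923 × (0.9923 − 0.4189)/(0.9923 + 0.4189) = 0.4032.

0.403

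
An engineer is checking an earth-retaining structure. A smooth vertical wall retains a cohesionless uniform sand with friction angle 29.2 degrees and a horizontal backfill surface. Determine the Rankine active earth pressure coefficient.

0.344

K_a = (1 − sin φ)/(1 + sin φ) = (1 − sin 29.2°)/(1 + sin 29.2°) = 0.3442.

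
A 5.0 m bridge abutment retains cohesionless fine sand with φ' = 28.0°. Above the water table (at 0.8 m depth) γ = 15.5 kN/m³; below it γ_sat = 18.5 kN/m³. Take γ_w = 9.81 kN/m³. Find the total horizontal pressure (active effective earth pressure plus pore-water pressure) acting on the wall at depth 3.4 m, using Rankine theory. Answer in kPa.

K_a = (1 − sin φ)/(1 + sin φ) = 0.3610.
γ' = 18.5 − 9.81 = 8.690 kN/m³.
Effective vertical stress at 3.4 m: σ'_v = 15.5×0.8 + 8.690×2.60 = 34.99 kPa.
σ'_h = K_a σ'_v = 0.3610 × 34.99 = 12.63 kPa; u = γ_w × 2.60 = 25.51 kPa.
Total σ_h = 12.63 + 25.51 = 38.14 kPa.

38.1 kPa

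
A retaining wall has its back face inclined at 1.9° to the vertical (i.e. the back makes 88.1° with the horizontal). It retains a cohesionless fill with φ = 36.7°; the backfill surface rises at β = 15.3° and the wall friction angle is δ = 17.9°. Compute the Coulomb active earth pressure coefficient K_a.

K_a = sin²(α+φ) / [sin²α · sin(α−δ) · (1 + √{sin(φ+δ)sin(φ−β) / (sin(α−δ)sin(α+β))})²].
With α = 88.1°, φ = 36.7°, δ = 17.9°, β = 15.3°: K_a = 0.2910.

0.291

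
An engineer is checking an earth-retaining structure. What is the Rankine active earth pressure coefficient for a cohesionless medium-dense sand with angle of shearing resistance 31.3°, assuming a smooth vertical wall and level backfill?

K_a = (1 − sin φ)/(1 + sin φ) = (1 − sin 31.3°)/(1 + sin 31.3°) = 0.3162.

0.316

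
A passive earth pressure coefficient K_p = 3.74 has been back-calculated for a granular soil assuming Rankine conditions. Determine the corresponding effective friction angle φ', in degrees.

35.3°

K_p = (1+sin φ)/(1−sin φ) ⇒ sin φ = (K_p − 1)/(K_p + 1) = 0.5781.
φ = arcsin(0.5781) = 35.31°.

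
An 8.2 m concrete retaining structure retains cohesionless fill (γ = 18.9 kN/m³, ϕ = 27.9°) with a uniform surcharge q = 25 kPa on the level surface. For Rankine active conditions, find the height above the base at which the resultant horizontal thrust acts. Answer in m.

K_a = 0.3625.
Triangular part P₁ = ½K_aγH² = 230.3 at H/3 = 2.733 m; rectangular part P₂ = K_a q H = 74.30 at H/2 = 4.100 m.
ȳ = (P₁·2.733 + P₂·4.100)/(P₁+P₂) = 3.067 m.

3.07 m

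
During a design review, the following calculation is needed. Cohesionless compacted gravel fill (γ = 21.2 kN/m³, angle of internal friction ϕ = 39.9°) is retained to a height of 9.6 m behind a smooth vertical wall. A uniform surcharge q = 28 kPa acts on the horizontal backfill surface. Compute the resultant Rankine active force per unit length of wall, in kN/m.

272 kN/m

K_a = tan²(45° − φ/2) = 0.2184.
Soil triangle: ½ K_a γ H² = 0.5×0.2184×21.2×9.6² = 213.4 kN/m.
Surcharge rectangle: K_a q H = 0.2184×28×9.6 = 58.72 kN/m.
Total = 213.4 + 58.72 = 272.1 kN/m.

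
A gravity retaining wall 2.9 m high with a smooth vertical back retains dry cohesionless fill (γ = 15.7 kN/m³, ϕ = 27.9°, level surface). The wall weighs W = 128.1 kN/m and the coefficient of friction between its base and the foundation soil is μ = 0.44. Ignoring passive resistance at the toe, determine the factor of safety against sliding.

2.36

K_a = tan²(45° − 27.9°/2) = 0.3625.
P_a = ½K_aγH² = 0.5×0.3625×15.7×2.9² = 23.93 kN/m, acting at H/3 = 0.9667 m above the base.
FS_sliding = μW / P_a = 0.44×128.1 / 23.93 = 2.355.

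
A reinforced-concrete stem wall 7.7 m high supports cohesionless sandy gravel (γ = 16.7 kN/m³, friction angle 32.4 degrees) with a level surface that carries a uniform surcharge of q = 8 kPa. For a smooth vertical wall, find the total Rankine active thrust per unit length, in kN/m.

K_a = tan²(45° − φ/2) = 0.3022.
Soil triangle: ½ K_a γ H² = 0.5×0.3022×16.7×7.7² = 149.6 kN/m.
Surcharge rectangle: K_a q H = 0.3022×8×7.7 = 18.62 kN/m.
Total = 149.6 + 18.62 = 168.2 kN/m.

168 kN/m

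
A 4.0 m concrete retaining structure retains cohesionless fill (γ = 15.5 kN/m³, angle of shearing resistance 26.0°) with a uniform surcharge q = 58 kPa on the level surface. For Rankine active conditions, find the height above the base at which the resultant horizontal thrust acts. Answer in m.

1.77 m

K_a = 0.3905.
Triangular part P₁ = ½K_aγH² = 48.42 at H/3 = 1.333 m; rectangular part P₂ = K_a q H = 90.59 at H/2 = 2.000 m.
ȳ = (P₁·1.333 + P₂·2.000)/(P₁+P₂) = 1.768 m.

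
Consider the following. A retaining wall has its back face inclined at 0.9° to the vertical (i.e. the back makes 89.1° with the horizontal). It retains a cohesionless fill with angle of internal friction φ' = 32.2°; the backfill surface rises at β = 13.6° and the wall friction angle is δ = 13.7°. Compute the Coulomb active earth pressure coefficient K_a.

K_a = sin²(α+φ) / [sin²α · sin(α−δ) · (1 + √{sin(φ+δ)sin(φ−β) / (sin(α−δ)sin(α+β))})²].
With α = 89.1°, φ = 32.2°, δ = 13.7°, β = 13.6°: K_a = 0.3387.

0.339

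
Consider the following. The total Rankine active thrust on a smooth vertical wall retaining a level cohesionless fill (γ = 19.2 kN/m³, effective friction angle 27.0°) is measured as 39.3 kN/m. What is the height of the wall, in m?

3.30 m

K_a = 0.3755. P_a = ½ K_a γ H² ⇒ H = √(2P_a/(K_a γ)).
H = √(2×39.3/(0.3755×19.2)) = 3.302 m.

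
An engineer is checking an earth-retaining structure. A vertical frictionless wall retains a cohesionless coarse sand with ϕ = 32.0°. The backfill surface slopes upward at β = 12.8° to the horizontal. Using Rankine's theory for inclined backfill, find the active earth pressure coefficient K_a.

K_a = cos β · (cos β − √(cos²β − cos²φ)) / (cos β + √(cos²β − cos²φ)).
cos β = 0.9751, cos φ = 0.8480, √(cos²β − cos²φ) = 0.4814.
K_a = 0.9751 × (0.9751 − 0.4814)/(0.9751 + 0.4814) = 0.3306.

0.331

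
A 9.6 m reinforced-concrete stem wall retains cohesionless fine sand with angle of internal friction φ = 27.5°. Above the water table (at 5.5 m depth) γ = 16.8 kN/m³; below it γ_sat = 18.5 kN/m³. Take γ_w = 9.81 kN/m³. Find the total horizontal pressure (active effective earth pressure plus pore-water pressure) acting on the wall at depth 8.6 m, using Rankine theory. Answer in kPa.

74.4 kPa

K_a = (1 − sin φ)/(1 + sin φ) = 0.3682.
γ' = 18.5 − 9.81 = 8.690 kN/m³.
Effective vertical stress at 8.6 m: σ'_v = 16.8×5.5 + 8.690×3.10 = 119.3 kPa.
σ'_h = K_a σ'_v = 0.3682 × 119.3 = 43.94 kPa; u = γ_w × 3.10 = 30.41 kPa.
Total σ_h = 43.94 + 30.41 = 74.35 kPa.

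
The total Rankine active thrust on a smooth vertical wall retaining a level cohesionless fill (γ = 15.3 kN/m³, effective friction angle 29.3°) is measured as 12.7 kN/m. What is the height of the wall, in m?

2.20 m

K_a = 0.3428. P_a = ½ K_a γ H² ⇒ H = √(2P_a/(K_a γ)).
H = √(2×12.7/(0.3428×15.3)) = 2.201 m.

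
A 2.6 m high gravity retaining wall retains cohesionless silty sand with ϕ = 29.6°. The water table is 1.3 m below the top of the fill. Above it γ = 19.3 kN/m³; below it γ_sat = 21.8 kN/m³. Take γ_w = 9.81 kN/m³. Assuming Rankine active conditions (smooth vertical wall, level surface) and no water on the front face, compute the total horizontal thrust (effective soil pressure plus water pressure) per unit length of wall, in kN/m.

28.3 kN/m

K_a = tan²(45° − φ/2) = 0.3387.
γ' = 21.8 − 9.81 = 11.99 kN/m³. Depth below WT = 1.3 m.
σ'_h at WT = K_a γ d_w = 8.499 kPa; at base = 8.499 + K_a γ' × 1.3 = 13.78 kPa.
P₁ (0–1.3 m) = ½×8.499×1.3 = 5.524. P₂ (1.3–2.6 m) = ½(8.499+13.78)×1.3 = 14.48.
P_w = ½ γ_w h₂² = 0.5×9.81×1.3² = 8.289. Total = 5.524+14.48+8.289 = 28.29 kN/m.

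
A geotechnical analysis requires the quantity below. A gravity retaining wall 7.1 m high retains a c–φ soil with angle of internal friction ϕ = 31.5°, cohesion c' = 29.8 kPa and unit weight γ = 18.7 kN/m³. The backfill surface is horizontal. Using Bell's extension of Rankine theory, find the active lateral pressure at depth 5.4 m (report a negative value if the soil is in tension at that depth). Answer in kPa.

K_a = (1 − sin φ)/(1 + sin φ) = 0.3136.
σ_a = K_a γ z − 2c√K_a = 0.3136×18.7×5.4 − 2×29.8×0.5600 = -1.707 kPa.

-1.71 kPa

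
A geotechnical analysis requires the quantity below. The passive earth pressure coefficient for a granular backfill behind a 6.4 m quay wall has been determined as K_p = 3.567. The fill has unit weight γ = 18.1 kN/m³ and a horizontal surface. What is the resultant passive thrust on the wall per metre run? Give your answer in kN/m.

1320 kN/m

P = ½ K_p γ H² = 0.5 × 3.567 × 18.1 × 6.4² = 1322 kN/m.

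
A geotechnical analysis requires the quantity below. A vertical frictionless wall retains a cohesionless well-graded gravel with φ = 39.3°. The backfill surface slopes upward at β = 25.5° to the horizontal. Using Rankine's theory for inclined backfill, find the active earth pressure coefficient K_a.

0.289

K_a = cos β · (cos β − √(cos²β − cos²φ)) / (cos β + √(cos²β − cos²φ)).
cos β = 0.9026, cos φ = 0.7738, √(cos²β − cos²φ) = 0.4646.
K_a = 0.9026 × (0.9026 − 0.4646)/(0.9026 + 0.4646) = 0.2892.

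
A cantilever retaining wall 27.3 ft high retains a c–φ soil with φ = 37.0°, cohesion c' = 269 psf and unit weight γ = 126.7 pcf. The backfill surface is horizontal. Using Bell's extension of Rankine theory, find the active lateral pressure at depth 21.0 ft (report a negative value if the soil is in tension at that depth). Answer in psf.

393 psf

K_a = (1 − sin φ)/(1 + sin φ) = 0.2486.
σ_a = K_a γ z − 2c√K_a = 0.2486×126.7×21.0 − 2×269×0.4986 = 393.2 psf.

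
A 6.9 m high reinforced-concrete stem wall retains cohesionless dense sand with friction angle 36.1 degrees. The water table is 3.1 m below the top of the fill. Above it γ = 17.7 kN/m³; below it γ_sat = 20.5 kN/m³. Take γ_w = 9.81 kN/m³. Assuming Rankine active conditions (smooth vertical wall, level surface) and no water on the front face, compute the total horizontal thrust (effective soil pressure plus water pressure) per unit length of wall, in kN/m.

K_a = tan²(45° − φ/2) = 0.2585.
γ' = 20.5 − 9.81 = 10.69 kN/m³. Depth below WT = 3.8 m.
σ'_h at WT = K_a γ d_w = 14.18 kPa; at base = 14.18 + K_a γ' × 3.8 = 24.68 kPa.
P₁ (0–3.1 m) = ½×14.18×3.1 = 21.98. P₂ (3.1–6.9 m) = ½(14.18+24.68)×3.8 = 73.85.
P_w = ½ γ_w h₂² = 0.5×9.81×3.8² = 70.83. Total = 21.98+73.85+70.83 = 166.7 kN/m.

167 kN/m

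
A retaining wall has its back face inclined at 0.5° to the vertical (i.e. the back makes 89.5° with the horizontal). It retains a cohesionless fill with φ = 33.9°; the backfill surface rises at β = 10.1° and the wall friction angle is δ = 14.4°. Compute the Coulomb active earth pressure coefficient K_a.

0.295

K_a = sin²(α+φ) / [sin²α · sin(α−δ) · (1 + √{sin(φ+δ)sin(φ−β) / (sin(α−δ)sin(α+β))})²].
With α = 89.5°, φ = 33.9°, δ = 14.4°, β = 10.1°: K_a = 0.2955.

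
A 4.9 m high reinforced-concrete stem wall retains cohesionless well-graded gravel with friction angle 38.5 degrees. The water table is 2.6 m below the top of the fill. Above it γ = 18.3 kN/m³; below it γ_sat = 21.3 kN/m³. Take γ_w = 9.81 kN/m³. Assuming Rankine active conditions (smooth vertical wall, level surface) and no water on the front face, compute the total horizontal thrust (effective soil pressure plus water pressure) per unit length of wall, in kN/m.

72.9 kN/m

K_a = tan²(45° − φ/2) = 0.2327.
γ' = 21.3 − 9.81 = 11.49 kN/m³. Depth below WT = 2.3 m.
σ'_h at WT = K_a γ d_w = 11.07 kPa; at base = 11.07 + K_a γ' × 2.3 = 17.22 kPa.
P₁ (0–2.6 m) = ½×11.07×2.6 = 14.39. P₂ (2.6–4.9 m) = ½(11.07+17.22)×2.3 = 32.53.
P_w = ½ γ_w h₂² = 0.5×9.81×2.3² = 25.95. Total = 14.39+32.53+25.95 = 72.87 kN/m.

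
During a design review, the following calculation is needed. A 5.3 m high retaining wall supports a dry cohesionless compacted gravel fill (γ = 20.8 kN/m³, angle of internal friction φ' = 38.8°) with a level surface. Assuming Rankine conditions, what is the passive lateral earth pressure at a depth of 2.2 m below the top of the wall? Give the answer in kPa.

199 kPa

K_p = (1 + sin φ)/(1 − sin φ) = 4.356.
σ_h = K_p γ z = 4.356 × 20.8 × 2.2 = 199.3 kPa.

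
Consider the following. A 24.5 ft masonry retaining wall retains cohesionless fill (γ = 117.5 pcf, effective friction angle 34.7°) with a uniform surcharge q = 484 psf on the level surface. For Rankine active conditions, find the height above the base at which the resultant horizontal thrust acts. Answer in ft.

9.19 ft

K_a = 0.2745.
Triangular part P₁ = ½K_aγH² = 9679 at H/3 = 8.167 ft; rectangular part P₂ = K_a q H = 3255 at H/2 = 12.25 ft.
ȳ = (P₁·8.167 + P₂·12.25)/(P₁+P₂) = 9.194 ft.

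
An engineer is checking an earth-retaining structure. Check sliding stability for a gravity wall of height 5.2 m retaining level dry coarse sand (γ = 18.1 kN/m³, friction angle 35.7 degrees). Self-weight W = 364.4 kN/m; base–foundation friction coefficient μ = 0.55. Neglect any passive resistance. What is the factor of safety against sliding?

K_a = tan²(45° − 35.7°/2) = 0.2630.
P_a = ½K_aγH² = 0.5×0.2630×18.1×5.2² = 64.36 kN/m, acting at H/3 = 1.733 m above the base.
FS_sliding = μW / P_a = 0.55×364.4 / 64.36 = 3.114.

3.11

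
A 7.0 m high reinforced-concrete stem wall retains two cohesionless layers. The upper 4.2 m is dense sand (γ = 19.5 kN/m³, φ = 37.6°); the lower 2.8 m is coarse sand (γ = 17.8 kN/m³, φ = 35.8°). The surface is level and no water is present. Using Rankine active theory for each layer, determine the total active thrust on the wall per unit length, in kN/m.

120 kN/m

K_a1 = tan²(45°−37.6°/2) = 0.2421; K_a2 = tan²(45°−35.8°/2) = 0.2619.
Layer 1: σ at base = K_a1 γ₁ h₁ = 19.83 kPa; P₁ = ½×19.83×4.2 = 41.64.
Layer 2: σ_v at top = γ₁h₁ = 81.90; σ_h top = K_a2×81.90 = 21.45; σ_h base = K_a2×(81.90+17.8×2.8) = 34.50.
P₂ = ½(21.45+34.50)×2.8 = 78.32. Total P_a = 41.64+78.32 = 120.0 kN/m.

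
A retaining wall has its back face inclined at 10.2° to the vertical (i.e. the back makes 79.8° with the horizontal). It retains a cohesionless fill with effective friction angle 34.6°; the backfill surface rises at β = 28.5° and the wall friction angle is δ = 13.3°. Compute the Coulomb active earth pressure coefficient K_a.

K_a = sin²(α+φ) / [sin²α · sin(α−δ) · (1 + √{sin(φ+δ)sin(φ−β) / (sin(α−δ)sin(α+β))})²].
With α = 79.8°, φ = 34.6°, δ = 13.3°, β = 28.5°: K_a = 0.5517.

0.552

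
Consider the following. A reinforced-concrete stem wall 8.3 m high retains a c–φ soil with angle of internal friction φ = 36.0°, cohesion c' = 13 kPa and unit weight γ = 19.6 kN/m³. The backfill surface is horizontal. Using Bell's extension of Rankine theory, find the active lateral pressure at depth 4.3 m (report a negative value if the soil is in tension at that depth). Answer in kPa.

K_a = (1 − sin φ)/(1 + sin φ) = 0.2596.
σ_a = K_a γ z − 2c√K_a = 0.2596×19.6×4.3 − 2×13×0.5095 = 8.633 kPa.

8.63 kPa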